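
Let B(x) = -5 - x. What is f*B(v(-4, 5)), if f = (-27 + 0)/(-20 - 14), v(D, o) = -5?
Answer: 0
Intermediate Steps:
f = 27/34 (f = -27/(-34) = -27*(-1/34) = 27/34 ≈ 0.79412)
f*B(v(-4, 5)) = 27*(-5 - 1*(-5))/34 = 27*(-5 + 5)/34 = (27/34)*0 = 0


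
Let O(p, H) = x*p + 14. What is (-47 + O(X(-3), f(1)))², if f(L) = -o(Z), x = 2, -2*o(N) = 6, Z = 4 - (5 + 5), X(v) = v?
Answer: 1521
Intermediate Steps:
Z = -6 (Z = 4 - 1*10 = 4 - 10 = -6)
o(N) = -3 (o(N) = -½*6 = -3)
f(L) = 3 (f(L) = -1*(-3) = 3)
O(p, H) = 14 + 2*p (O(p, H) = 2*p + 14 = 14 + 2*p)
(-47 + O(X(-3), f(1)))² = (-47 + (14 + 2*(-3)))² = (-47 + (14 - 6))² = (-47 + 8)² = (-39)² = 1521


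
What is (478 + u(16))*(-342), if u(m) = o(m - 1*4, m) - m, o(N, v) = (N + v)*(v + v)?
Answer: -464436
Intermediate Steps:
o(N, v) = 2*v*(N + v) (o(N, v) = (N + v)*(2*v) = 2*v*(N + v))
u(m) = -m + 2*m*(-4 + 2*m) (u(m) = 2*m*((m - 1*4) + m) - m = 2*m*((m - 4) + m) - m = 2*m*((-4 + m) + m) - m = 2*m*(-4 + 2*m) - m = -m + 2*m*(-4 + 2*m))
(478 + u(16))*(-342) = (478 + 16*(-9 + 4*16))*(-342) = (478 + 16*(-9 + 64))*(-342) = (478 + 16*55)*(-342) = (478 + 880)*(-342) = 1358*(-342) = -464436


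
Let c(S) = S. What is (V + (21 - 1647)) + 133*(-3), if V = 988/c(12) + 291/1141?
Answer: -6648875/3423 ≈ -1942.4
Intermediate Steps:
V = 282700/3423 (V = 988/12 + 291/1141 = 988*(1/12) + 291*(1/1141) = 247/3 + 291/1141 = 282700/3423 ≈ 82.588)
(V + (21 - 1647)) + 133*(-3) = (282700/3423 + (21 - 1647)) + 133*(-3) = (282700/3423 - 1626) - 399 = -5283098/3423 - 399 = -6648875/3423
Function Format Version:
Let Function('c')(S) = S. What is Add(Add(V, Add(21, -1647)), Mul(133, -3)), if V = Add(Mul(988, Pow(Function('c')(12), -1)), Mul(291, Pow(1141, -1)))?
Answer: Rational(-6648875, 3423) ≈ -1942.4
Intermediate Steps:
V = Rational(282700, 3423) (V = Add(Mul(988, Pow(12, -1)), Mul(291, Pow(1141, -1))) = Add(Mul(988, Rational(1, 12)), Mul(291, Rational(1, 1141))) = Add(Rational(247, 3), Rational(291, 1141)) = Rational(282700, 3423) ≈ 82.588)
Add(Add(V, Add(21, -1647)), Mul(133, -3)) = Add(Add(Rational(282700, 3423), Add(21, -1647)), Mul(133, -3)) = Add(Add(Rational(282700, 3423), -1626), -399) = Add(Rational(-5283098, 3423), -399) = Rational(-6648875, 3423)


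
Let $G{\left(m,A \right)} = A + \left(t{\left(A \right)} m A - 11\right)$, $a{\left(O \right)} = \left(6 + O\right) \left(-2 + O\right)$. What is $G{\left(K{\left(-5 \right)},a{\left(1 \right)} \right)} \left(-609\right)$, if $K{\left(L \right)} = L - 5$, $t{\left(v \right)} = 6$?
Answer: $-244818$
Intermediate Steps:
$K{\left(L \right)} = -5 + L$
$a{\left(O \right)} = \left(-2 + O\right) \left(6 + O\right)$
$G{\left(m,A \right)} = -11 + A + 6 A m$ ($G{\left(m,A \right)} = A + \left(6 m A - 11\right) = A + \left(6 A m - 11\right) = A + \left(-11 + 6 A m\right) = -11 + A + 6 A m$)
$G{\left(K{\left(-5 \right)},a{\left(1 \right)} \right)} \left(-609\right) = \left(-11 + \left(-12 + 1^{2} + 4 \cdot 1\right) + 6 \left(-12 + 1^{2} + 4 \cdot 1\right) \left(-5 - 5\right)\right) \left(-609\right) = \left(-11 + \left(-12 + 1 + 4\right) + 6 \left(-12 + 1 + 4\right) \left(-10\right)\right) \left(-609\right) = \left(-11 - 7 + 6 \left(-7\right) \left(-10\right)\right) \left(-609\right) = \left(-11 - 7 + 420\right) \left(-609\right) = 402 \left(-609\right) = -244818$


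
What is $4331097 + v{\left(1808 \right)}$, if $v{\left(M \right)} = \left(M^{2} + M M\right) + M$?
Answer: $10870633$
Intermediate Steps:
$v{\left(M \right)} = M + 2 M^{2}$ ($v{\left(M \right)} = \left(M^{2} + M^{2}\right) + M = 2 M^{2} + M = M + 2 M^{2}$)
$4331097 + v{\left(1808 \right)} = 4331097 + 1808 \left(1 + 2 \cdot 1808\right) = 4331097 + 1808 \left(1 + 3616\right) = 4331097 + 1808 \cdot 3617 = 4331097 + 6539536 = 10870633$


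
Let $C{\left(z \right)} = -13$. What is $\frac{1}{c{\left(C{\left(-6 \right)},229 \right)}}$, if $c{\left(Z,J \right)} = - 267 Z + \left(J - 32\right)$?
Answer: $\frac{1}{3668} \approx 0.00027263$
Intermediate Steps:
$c{\left(Z,J \right)} = -32 + J - 267 Z$ ($c{\left(Z,J \right)} = - 267 Z + \left(J - 32\right) = - 267 Z + \left(-32 + J\right) = -32 + J - 267 Z$)
$\frac{1}{c{\left(C{\left(-6 \right)},229 \right)}} = \frac{1}{-32 + 229 - -3471} = \frac{1}{-32 + 229 + 3471} = \frac{1}{3668}$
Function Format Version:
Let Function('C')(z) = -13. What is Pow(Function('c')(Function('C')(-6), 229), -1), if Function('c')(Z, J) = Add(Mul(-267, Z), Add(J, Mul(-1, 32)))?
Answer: Rational(1, 3668) ≈ 0.00027263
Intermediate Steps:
Function('c')(Z, J) = Add(-32, J, Mul(-267, Z)) (Function('c')(Z, J) = Add(Mul(-267, Z), Add(J, -32)) = Add(Mul(-267, Z), Add(-32, J)) = Add(-32, J, Mul(-267, Z)))
Pow(Function('c')(Function('C')(-6), 229), -1) = Pow(Add(-32, 229, Mul(-267, -13)), -1) = Pow(Add(-32, 229, 3471), -1) = Pow(3668, -1) = Rational(1, 3668)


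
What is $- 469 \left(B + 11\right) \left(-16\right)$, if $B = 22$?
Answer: $247632$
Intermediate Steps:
$- 469 \left(B + 11\right) \left(-16\right) = - 469 \left(22 + 11\right) \left(-16\right) = - 469 \cdot 33 \left(-16\right) = \left(-469\right) \left(-528\right) = 247632$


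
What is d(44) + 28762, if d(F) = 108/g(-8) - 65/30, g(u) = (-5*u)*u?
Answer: 6902279/240 ≈ 28760.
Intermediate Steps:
g(u) = -5*u²
d(F) = -601/240 (d(F) = 108/((-5*(-8)²)) - 65/30 = 108/((-5*64)) - 65*1/30 = 108/(-320) - 13/6 = 108*(-1/320) - 13/6 = -27/80 - 13/6 = -601/240)
d(44) + 28762 = -601/240 + 28762 = 6902279/240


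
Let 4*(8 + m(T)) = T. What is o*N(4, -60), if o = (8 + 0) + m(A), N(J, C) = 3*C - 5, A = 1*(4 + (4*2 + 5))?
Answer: -3145/4 ≈ -786.25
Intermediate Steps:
A = 17 (A = 1*(4 + (8 + 5)) = 1*(4 + 13) = 1*17 = 17)
N(J, C) = -5 + 3*C
m(T) = -8 + T/4
o = 17/4 (o = (8 + 0) + (-8 + (1/4)*17) = 8 + (-8 + 17/4) = 8 - 15/4 = 17/4 ≈ 4.2500)
o*N(4, -60) = 17*(-5 + 3*(-60))/4 = 17*(-5 - 180)/4 = (17/4)*(-185) = -3145/4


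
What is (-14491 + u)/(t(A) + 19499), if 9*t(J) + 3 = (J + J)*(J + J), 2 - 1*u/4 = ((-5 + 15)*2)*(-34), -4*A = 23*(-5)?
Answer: -423468/715177 ≈ -0.59212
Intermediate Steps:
A = 115/4 (A = -23*(-5)/4 = -¼*(-115) = 115/4 ≈ 28.750)
u = 2728 (u = 8 - 4*(-5 + 15)*2*(-34) = 8 - 4*10*2*(-34) = 8 - 80*(-34) = 8 - 4*(-680) = 8 + 2720 = 2728)
t(J) = -⅓ + 4*J²/9 (t(J) = -⅓ + ((J + J)*(J + J))/9 = -⅓ + ((2*J)*(2*J))/9 = -⅓ + (4*J²)/9 = -⅓ + 4*J²/9)
(-14491 + u)/(t(A) + 19499) = (-14491 + 2728)/((-⅓ + 4*(115/4)²/9) + 19499) = -11763/((-⅓ + (4/9)*(13225/16)) + 19499) = -11763/((-⅓ + 13225/36) + 19499) = -11763/(13213/36 + 19499) = -11763/715177/36 = -11763*36/715177 = -423468/715177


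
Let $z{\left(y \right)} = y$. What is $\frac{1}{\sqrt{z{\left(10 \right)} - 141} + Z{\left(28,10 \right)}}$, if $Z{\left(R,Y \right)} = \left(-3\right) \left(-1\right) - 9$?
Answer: $- \frac{6}{167} - \frac{i \sqrt{131}}{167} \approx -0.035928 - 0.068536 i$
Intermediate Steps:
$Z{\left(R,Y \right)} = -6$ ($Z{\left(R,Y \right)} = 3 - 9 = -6$)
$\frac{1}{\sqrt{z{\left(10 \right)} - 141} + Z{\left(28,10 \right)}} = \frac{1}{\sqrt{10 - 141} - 6} = \frac{1}{\sqrt{-131} - 6} = \frac{1}{i \sqrt{131} - 6} = \frac{1}{-6 + i \sqrt{131}}$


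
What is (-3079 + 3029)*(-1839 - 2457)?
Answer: 214800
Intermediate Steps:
(-3079 + 3029)*(-1839 - 2457) = -50*(-4296) = 214800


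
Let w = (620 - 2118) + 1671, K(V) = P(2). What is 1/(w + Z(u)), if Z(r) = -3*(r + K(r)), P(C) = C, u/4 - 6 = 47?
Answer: -1/469 ≈ -0.0021322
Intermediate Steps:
u = 212 (u = 24 + 4*47 = 24 + 188 = 212)
K(V) = 2
w = 173 (w = -1498 + 1671 = 173)
Z(r) = -6 - 3*r (Z(r) = -3*(r + 2) = -3*(2 + r) = -6 - 3*r)
1/(w + Z(u)) = 1/(173 + (-6 - 3*212)) = 1/(173 + (-6 - 636)) = 1/(173 - 642) = 1/(-469) = -1/469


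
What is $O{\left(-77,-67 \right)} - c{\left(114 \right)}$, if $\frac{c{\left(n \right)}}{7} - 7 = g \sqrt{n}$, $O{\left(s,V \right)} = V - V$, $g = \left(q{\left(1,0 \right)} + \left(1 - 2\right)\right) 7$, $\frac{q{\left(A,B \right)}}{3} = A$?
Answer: $-49 - 98 \sqrt{114} \approx -1095.4$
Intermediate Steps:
$q{\left(A,B \right)} = 3 A$
$g = 14$ ($g = \left(3 \cdot 1 + \left(1 - 2\right)\right) 7 = \left(3 + \left(1 - 2\right)\right) 7 = \left(3 - 1\right) 7 = 2 \cdot 7 = 14$)
$O{\left(s,V \right)} = 0$
$c{\left(n \right)} = 49 + 98 \sqrt{n}$ ($c{\left(n \right)} = 49 + 7 \cdot 14 \sqrt{n} = 49 + 98 \sqrt{n}$)
$O{\left(-77,-67 \right)} - c{\left(114 \right)} = 0 - \left(49 + 98 \sqrt{114}\right) = -49 - 98 \sqrt{114}$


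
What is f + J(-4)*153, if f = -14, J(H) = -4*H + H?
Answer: 1822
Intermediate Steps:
J(H) = -3*H
f + J(-4)*153 = -14 - 3*(-4)*153 = -14 + 12*153 = -14 + 1836 = 1822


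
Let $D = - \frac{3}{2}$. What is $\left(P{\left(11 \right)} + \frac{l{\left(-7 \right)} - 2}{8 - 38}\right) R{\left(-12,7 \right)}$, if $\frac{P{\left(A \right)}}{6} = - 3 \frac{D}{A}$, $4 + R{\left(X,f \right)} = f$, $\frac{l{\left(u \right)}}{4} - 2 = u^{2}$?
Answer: $- \frac{706}{55} \approx -12.836$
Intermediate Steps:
$l{\left(u \right)} = 8 + 4 u^{2}$
$D = - \frac{3}{2}$ ($D = \left(-3\right) \frac{1}{2} = - \frac{3}{2} \approx -1.5$)
$R{\left(X,f \right)} = -4 + f$
$P{\left(A \right)} = \frac{27}{A}$ ($P{\left(A \right)} = 6 \left(- 3 \left(- \frac{3}{2 A}\right)\right) = 6 \frac{9}{2 A} = \frac{27}{A}$)
$\left(P{\left(11 \right)} + \frac{l{\left(-7 \right)} - 2}{8 - 38}\right) R{\left(-12,7 \right)} = \left(\frac{27}{11} + \frac{\left(8 + 4 \left(-7\right)^{2}\right) - 2}{8 - 38}\right) \left(-4 + 7\right) = \left(27 \cdot \frac{1}{11} + \frac{\left(8 + 4 \cdot 49\right) - 2}{-30}\right) 3 = \left(\frac{27}{11} + \left(\left(8 + 196\right) - 2\right) \left(- \frac{1}{30}\right)\right) 3 = \left(\frac{27}{11} + \left(204 - 2\right) \left(- \frac{1}{30}\right)\right) 3 = \left(\frac{27}{11} + 202 \left(- \frac{1}{30}\right)\right) 3 = \left(\frac{27}{11} - \frac{101}{15}\right) 3 = \left(- \frac{706}{165}\right) 3 = - \frac{706}{55}$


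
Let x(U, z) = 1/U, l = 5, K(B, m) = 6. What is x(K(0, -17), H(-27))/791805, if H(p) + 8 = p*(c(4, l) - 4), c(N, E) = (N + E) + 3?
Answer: 1/4750830 ≈ 2.1049e-7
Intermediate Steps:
c(N, E) = 3 + E + N (c(N, E) = (E + N) + 3 = 3 + E + N)
H(p) = -8 + 8*p (H(p) = -8 + p*((3 + 5 + 4) - 4) = -8 + p*(12 - 4) = -8 + p*8 = -8 + 8*p)
x(K(0, -17), H(-27))/791805 = 1/(6*791805) = (1/6)*(1/791805) = 1/4750830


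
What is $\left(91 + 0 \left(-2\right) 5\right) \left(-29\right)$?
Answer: $-2639$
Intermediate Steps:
$\left(91 + 0 \left(-2\right) 5\right) \left(-29\right) = \left(91 + 0 \cdot 5\right) \left(-29\right) = \left(91 + 0\right) \left(-29\right) = 91 \left(-29\right) = -2639$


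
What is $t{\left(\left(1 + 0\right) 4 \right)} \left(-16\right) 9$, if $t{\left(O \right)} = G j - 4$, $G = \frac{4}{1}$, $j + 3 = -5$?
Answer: $5184$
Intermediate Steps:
$j = -8$ ($j = -3 - 5 = -8$)
$G = 4$ ($G = 4 \cdot 1 = 4$)
$t{\left(O \right)} = -36$ ($t{\left(O \right)} = 4 \left(-8\right) - 4 = -32 - 4 = -36$)
$t{\left(\left(1 + 0\right) 4 \right)} \left(-16\right) 9 = \left(-36\right) \left(-16\right) 9 = 576 \cdot 9 = 5184$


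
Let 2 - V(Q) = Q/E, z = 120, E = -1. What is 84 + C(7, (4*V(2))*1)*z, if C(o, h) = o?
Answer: 924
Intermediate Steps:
V(Q) = 2 + Q (V(Q) = 2 - Q/(-1) = 2 - Q*(-1) = 2 - (-1)*Q = 2 + Q)
84 + C(7, (4*V(2))*1)*z = 84 + 7*120 = 84 + 840 = 924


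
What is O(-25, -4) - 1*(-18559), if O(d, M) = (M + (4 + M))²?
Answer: 18575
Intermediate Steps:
O(d, M) = (4 + 2*M)²
O(-25, -4) - 1*(-18559) = 4*(2 - 4)² - 1*(-18559) = 4*(-2)² + 18559 = 4*4 + 18559 = 16 + 18559 = 18575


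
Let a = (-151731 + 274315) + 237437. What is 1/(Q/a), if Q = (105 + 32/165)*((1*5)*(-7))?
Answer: -11880693/121499 ≈ -97.784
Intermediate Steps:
Q = -121499/33 (Q = (105 + 32*(1/165))*(5*(-7)) = (105 + 32/165)*(-35) = (17357/165)*(-35) = -121499/33 ≈ -3681.8)
a = 360021 (a = 122584 + 237437 = 360021)
1/(Q/a) = 1/(-121499/33/360021) = 1/(-121499/33*1/360021) = 1/(-121499/11880693) = -11880693/121499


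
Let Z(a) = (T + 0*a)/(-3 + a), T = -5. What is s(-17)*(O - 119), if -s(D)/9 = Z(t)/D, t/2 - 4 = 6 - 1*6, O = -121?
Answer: 2160/17 ≈ 127.06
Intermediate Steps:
t = 8 (t = 8 + 2*(6 - 1*6) = 8 + 2*(6 - 6) = 8 + 2*0 = 8 + 0 = 8)
Z(a) = -5/(-3 + a) (Z(a) = (-5 + 0*a)/(-3 + a) = (-5 + 0)/(-3 + a) = -5/(-3 + a))
s(D) = 9/D (s(D) = -9*(-5/(-3 + 8))/D = -9*(-5/5)/D = -9*(-5*⅕)/D = -(-9)/D = 9/D)
s(-17)*(O - 119) = (9/(-17))*(-121 - 119) = (9*(-1/17))*(-240) = -9/17*(-240) = 2160/17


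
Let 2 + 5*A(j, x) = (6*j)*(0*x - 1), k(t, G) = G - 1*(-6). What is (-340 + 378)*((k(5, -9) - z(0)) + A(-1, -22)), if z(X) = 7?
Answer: -1748/5 ≈ -349.60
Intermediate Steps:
k(t, G) = 6 + G (k(t, G) = G + 6 = 6 + G)
A(j, x) = -2/5 - 6*j/5 (A(j, x) = -2/5 + ((6*j)*(0*x - 1))/5 = -2/5 + ((6*j)*(0 - 1))/5 = -2/5 + ((6*j)*(-1))/5 = -2/5 + (-6*j)/5 = -2/5 - 6*j/5)
(-340 + 378)*((k(5, -9) - z(0)) + A(-1, -22)) = (-340 + 378)*(((6 - 9) - 1*7) + (-2/5 - 6/5*(-1))) = 38*((-3 - 7) + (-2/5 + 6/5)) = 38*(-10 + 4/5) = 38*(-46/5) = -1748/5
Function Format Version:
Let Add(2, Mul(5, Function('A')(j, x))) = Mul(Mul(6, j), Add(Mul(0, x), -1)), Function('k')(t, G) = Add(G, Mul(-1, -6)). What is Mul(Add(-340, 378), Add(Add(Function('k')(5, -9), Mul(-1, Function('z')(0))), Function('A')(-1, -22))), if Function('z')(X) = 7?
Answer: Rational(-1748, 5) ≈ -349.60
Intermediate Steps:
Function('k')(t, G) = Add(6, G) (Function('k')(t, G) = Add(G, 6) = Add(6, G))
Function('A')(j, x) = Add(Rational(-2, 5), Mul(Rational(-6, 5), j)) (Function('A')(j, x) = Add(Rational(-2, 5), Mul(Rational(1, 5), Mul(Mul(6, j), Add(Mul(0, x), -1)))) = Add(Rational(-2, 5), Mul(Rational(1, 5), Mul(Mul(6, j), Add(0, -1)))) = Add(Rational(-2, 5), Mul(Rational(1, 5), Mul(Mul(6, j), -1))) = Add(Rational(-2, 5), Mul(Rational(1, 5), Mul(-6, j))) = Add(Rational(-2, 5), Mul(Rational(-6, 5), j)))
Mul(Add(-340, 378), Add(Add(Function('k')(5, -9), Mul(-1, Function('z')(0))), Function('A')(-1, -22))) = Mul(Add(-340, 378), Add(Add(Add(6, -9), Mul(-1, 7)), Add(Rational(-2, 5), Mul(Rational(-6, 5), -1)))) = Mul(38, Add(Add(-3, -7), Add(Rational(-2, 5), Rational(6, 5)))) = Mul(38, Add(-10, Rational(4, 5))) = Mul(38, Rational(-46, 5)) = Rational(-1748, 5)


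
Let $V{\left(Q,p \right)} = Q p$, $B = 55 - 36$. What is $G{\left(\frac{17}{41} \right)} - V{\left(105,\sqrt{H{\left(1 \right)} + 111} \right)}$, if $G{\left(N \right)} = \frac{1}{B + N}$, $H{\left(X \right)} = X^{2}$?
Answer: $\frac{41}{796} - 420 \sqrt{7} \approx -1111.2$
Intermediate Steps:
$B = 19$ ($B = 55 - 36 = 19$)
$G{\left(N \right)} = \frac{1}{19 + N}$
$G{\left(\frac{17}{41} \right)} - V{\left(105,\sqrt{H{\left(1 \right)} + 111} \right)} = \frac{1}{19 + \frac{17}{41}} - 105 \sqrt{1^{2} + 111} = \frac{1}{19 + 17 \cdot \frac{1}{41}} - 105 \sqrt{1 + 111} = \frac{1}{19 + \frac{17}{41}} - 105 \sqrt{112} = \frac{1}{\frac{796}{41}} - 105 \cdot 4 \sqrt{7} = \frac{41}{796} - 420 \sqrt{7}$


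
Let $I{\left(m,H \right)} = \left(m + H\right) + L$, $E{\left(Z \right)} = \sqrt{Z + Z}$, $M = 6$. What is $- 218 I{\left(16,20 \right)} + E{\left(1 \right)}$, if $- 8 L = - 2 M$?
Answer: $-8175 + \sqrt{2} \approx -8173.6$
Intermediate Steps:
$L = \frac{3}{2}$ ($L = - \frac{\left(-2\right) 6}{8} = \left(- \frac{1}{8}\right) \left(-12\right) = \frac{3}{2} \approx 1.5$)
$E{\left(Z \right)} = \sqrt{2} \sqrt{Z}$ ($E{\left(Z \right)} = \sqrt{2 Z} = \sqrt{2} \sqrt{Z}$)
$I{\left(m,H \right)} = \frac{3}{2} + H + m$ ($I{\left(m,H \right)} = \left(m + H\right) + \frac{3}{2} = \left(H + m\right) + \frac{3}{2} = \frac{3}{2} + H + m$)
$- 218 I{\left(16,20 \right)} + E{\left(1 \right)} = - 218 \left(\frac{3}{2} + 20 + 16\right) + \sqrt{2} \sqrt{1} = \left(-218\right) \frac{75}{2} + \sqrt{2} \cdot 1 = -8175 + \sqrt{2}$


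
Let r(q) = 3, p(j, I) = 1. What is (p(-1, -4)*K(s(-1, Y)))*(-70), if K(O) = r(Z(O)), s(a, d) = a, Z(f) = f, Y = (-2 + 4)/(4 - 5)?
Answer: -210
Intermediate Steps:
Y = -2 (Y = 2/(-1) = 2*(-1) = -2)
K(O) = 3
(p(-1, -4)*K(s(-1, Y)))*(-70) = (1*3)*(-70) = 3*(-70) = -210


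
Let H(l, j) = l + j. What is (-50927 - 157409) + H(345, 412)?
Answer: -207579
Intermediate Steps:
H(l, j) = j + l
(-50927 - 157409) + H(345, 412) = (-50927 - 157409) + (412 + 345) = -208336 + 757 = -207579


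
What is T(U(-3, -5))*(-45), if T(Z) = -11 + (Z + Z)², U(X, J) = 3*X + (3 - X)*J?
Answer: -273285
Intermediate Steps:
U(X, J) = 3*X + J*(3 - X)
T(Z) = -11 + 4*Z² (T(Z) = -11 + (2*Z)² = -11 + 4*Z²)
T(U(-3, -5))*(-45) = (-11 + 4*(3*(-5) + 3*(-3) - 1*(-5)*(-3))²)*(-45) = (-11 + 4*(-15 - 9 - 15)²)*(-45) = (-11 + 4*(-39)²)*(-45) = (-11 + 4*1521)*(-45) = (-11 + 6084)*(-45) = 6073*(-45) = -273285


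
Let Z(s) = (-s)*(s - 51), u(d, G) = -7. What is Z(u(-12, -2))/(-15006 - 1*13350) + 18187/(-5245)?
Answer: -256790551/74363610 ≈ -3.4532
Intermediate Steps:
Z(s) = -s*(-51 + s) (Z(s) = (-s)*(-51 + s) = -s*(-51 + s))
Z(u(-12, -2))/(-15006 - 1*13350) + 18187/(-5245) = (-7*(51 - 1*(-7)))/(-15006 - 1*13350) + 18187/(-5245) = (-7*(51 + 7))/(-15006 - 13350) + 18187*(-1/5245) = -7*58/(-28356) - 18187/5245 = -406*(-1/28356) - 18187/5245 = 203/14178 - 18187/5245 = -256790551/74363610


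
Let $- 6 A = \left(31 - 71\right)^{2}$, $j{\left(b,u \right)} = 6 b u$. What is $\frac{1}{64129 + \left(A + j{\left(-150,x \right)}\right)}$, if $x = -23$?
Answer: $\frac{3}{253687} \approx 1.1826 \cdot 10^{-5}$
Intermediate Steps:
$j{\left(b,u \right)} = 6 b u$
$A = - \frac{800}{3}$ ($A = - \frac{\left(31 - 71\right)^{2}}{6} = - \frac{\left(-40\right)^{2}}{6} = \left(- \frac{1}{6}\right) 1600 = - \frac{800}{3} \approx -266.67$)
$\frac{1}{64129 + \left(A + j{\left(-150,x \right)}\right)} = \frac{1}{64129 - \left(\frac{800}{3} + 900 \left(-23\right)\right)} = \frac{1}{64129 + \left(- \frac{800}{3} + 20700\right)} = \frac{1}{64129 + \frac{61300}{3}} = \frac{1}{\frac{253687}{3}} = \frac{3}{253687}$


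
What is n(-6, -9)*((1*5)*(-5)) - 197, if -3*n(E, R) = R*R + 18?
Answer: 628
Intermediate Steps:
n(E, R) = -6 - R²/3 (n(E, R) = -(R*R + 18)/3 = -(R² + 18)/3 = -(18 + R²)/3 = -6 - R²/3)
n(-6, -9)*((1*5)*(-5)) - 197 = (-6 - ⅓*(-9)²)*((1*5)*(-5)) - 197 = (-6 - ⅓*81)*(5*(-5)) - 197 = (-6 - 27)*(-25) - 197 = -33*(-25) - 197 = 825 - 197 = 628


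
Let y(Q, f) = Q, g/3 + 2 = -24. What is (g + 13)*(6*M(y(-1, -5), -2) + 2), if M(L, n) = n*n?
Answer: -1690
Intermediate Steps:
g = -78 (g = -6 + 3*(-24) = -6 - 72 = -78)
M(L, n) = n**2
(g + 13)*(6*M(y(-1, -5), -2) + 2) = (-78 + 13)*(6*(-2)**2 + 2) = -65*(6*4 + 2) = -65*(24 + 2) = -65*26 = -1690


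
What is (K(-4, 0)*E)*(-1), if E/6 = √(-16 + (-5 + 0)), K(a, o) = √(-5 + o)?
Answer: 6*√105 ≈ 61.482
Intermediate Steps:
E = 6*I*√21 (E = 6*√(-16 + (-5 + 0)) = 6*√(-16 - 5) = 6*√(-21) = 6*(I*√21) = 6*I*√21 ≈ 27.495*I)
(K(-4, 0)*E)*(-1) = (√(-5 + 0)*(6*I*√21))*(-1) = (√(-5)*(6*I*√21))*(-1) = ((I*√5)*(6*I*√21))*(-1) = -6*√105*(-1) = 6*√105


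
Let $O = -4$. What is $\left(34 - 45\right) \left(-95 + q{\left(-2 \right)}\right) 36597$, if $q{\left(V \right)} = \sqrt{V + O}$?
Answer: $38243865 - 402567 i \sqrt{6} \approx 3.8244 \cdot 10^{7} - 9.8608 \cdot 10^{5} i$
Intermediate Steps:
$q{\left(V \right)} = \sqrt{-4 + V}$ ($q{\left(V \right)} = \sqrt{V - 4} = \sqrt{-4 + V}$)
$\left(34 - 45\right) \left(-95 + q{\left(-2 \right)}\right) 36597 = \left(34 - 45\right) \left(-95 + \sqrt{-4 - 2}\right) 36597 = - 11 \left(-95 + \sqrt{-6}\right) 36597 = - 11 \left(-95 + i \sqrt{6}\right) 36597 = \left(1045 - 11 i \sqrt{6}\right) 36597 = 38243865 - 402567 i \sqrt{6}$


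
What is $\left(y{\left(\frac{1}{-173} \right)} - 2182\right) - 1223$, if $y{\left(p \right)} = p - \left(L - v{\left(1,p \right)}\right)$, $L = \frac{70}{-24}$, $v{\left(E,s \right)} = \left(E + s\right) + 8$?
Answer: $- \frac{7044065}{2076} \approx -3393.1$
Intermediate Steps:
$v{\left(E,s \right)} = 8 + E + s$
$L = - \frac{35}{12}$ ($L = 70 \left(- \frac{1}{24}\right) = - \frac{35}{12} \approx -2.9167$)
$y{\left(p \right)} = \frac{143}{12} + 2 p$ ($y{\left(p \right)} = p + \left(\left(8 + 1 + p\right) - - \frac{35}{12}\right) = p + \left(\left(9 + p\right) + \frac{35}{12}\right) = p + \left(\frac{143}{12} + p\right) = \frac{143}{12} + 2 p$)
$\left(y{\left(\frac{1}{-173} \right)} - 2182\right) - 1223 = \left(\left(\frac{143}{12} + \frac{2}{-173}\right) - 2182\right) - 1223 = \left(\left(\frac{143}{12} + 2 \left(- \frac{1}{173}\right)\right) - 2182\right) - 1223 = \left(\left(\frac{143}{12} - \frac{2}{173}\right) - 2182\right) - 1223 = \left(\frac{24715}{2076} - 2182\right) - 1223 = - \frac{4505117}{2076} - 1223 = - \frac{7044065}{2076}$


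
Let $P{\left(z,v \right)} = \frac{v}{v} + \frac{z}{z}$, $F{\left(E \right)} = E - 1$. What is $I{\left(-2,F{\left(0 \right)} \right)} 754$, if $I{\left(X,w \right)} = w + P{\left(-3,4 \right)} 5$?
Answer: $6786$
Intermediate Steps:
$F{\left(E \right)} = -1 + E$ ($F{\left(E \right)} = E - 1 = -1 + E$)
$P{\left(z,v \right)} = 2$ ($P{\left(z,v \right)} = 1 + 1 = 2$)
$I{\left(X,w \right)} = 10 + w$ ($I{\left(X,w \right)} = w + 2 \cdot 5 = w + 10 = 10 + w$)
$I{\left(-2,F{\left(0 \right)} \right)} 754 = \left(10 + \left(-1 + 0\right)\right) 754 = \left(10 - 1\right) 754 = 9 \cdot 754 = 6786$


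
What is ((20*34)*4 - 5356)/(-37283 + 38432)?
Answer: -2636/1149 ≈ -2.2942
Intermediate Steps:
((20*34)*4 - 5356)/(-37283 + 38432) = (680*4 - 5356)/1149 = (2720 - 5356)*(1/1149) = -2636*1/1149 = -2636/1149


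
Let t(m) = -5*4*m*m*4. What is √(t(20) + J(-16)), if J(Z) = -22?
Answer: 3*I*√3558 ≈ 178.95*I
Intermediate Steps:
t(m) = -80*m² (t(m) = -20*m²*4 = -80*m²)
√(t(20) + J(-16)) = √(-80*20² - 22) = √(-80*400 - 22) = √(-32000 - 22) = √(-32022) = 3*I*√3558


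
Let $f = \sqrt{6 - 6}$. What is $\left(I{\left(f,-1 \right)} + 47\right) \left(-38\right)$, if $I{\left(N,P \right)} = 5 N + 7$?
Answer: $-2052$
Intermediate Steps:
$f = 0$ ($f = \sqrt{0} = 0$)
$I{\left(N,P \right)} = 7 + 5 N$
$\left(I{\left(f,-1 \right)} + 47\right) \left(-38\right) = \left(\left(7 + 5 \cdot 0\right) + 47\right) \left(-38\right) = \left(\left(7 + 0\right) + 47\right) \left(-38\right) = \left(7 + 47\right) \left(-38\right) = 54 \left(-38\right) = -2052$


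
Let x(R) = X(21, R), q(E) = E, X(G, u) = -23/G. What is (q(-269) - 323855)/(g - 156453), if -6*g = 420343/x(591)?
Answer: 14909704/4254437 ≈ 3.5045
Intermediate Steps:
x(R) = -23/21
g = 2942401/46 (g = -420343/(6*(-23/21)) = -420343*(-21)/(6*23) = -1/6*(-8827203/23) = 2942401/46 ≈ 63965.)
(q(-269) - 323855)/(g - 156453) = (-269 - 323855)/(2942401/46 - 156453) = -324124/(-4254437/46) = -324124*(-46/4254437) = 14909704/4254437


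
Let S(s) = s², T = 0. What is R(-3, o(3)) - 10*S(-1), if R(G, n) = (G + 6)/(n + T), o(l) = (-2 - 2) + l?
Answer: -13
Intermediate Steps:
o(l) = -4 + l
R(G, n) = (6 + G)/n (R(G, n) = (G + 6)/(n + 0) = (6 + G)/n)
R(-3, o(3)) - 10*S(-1) = (6 - 3)/(-4 + 3) - 10*(-1)² = 3/(-1) - 10*1 = -1*3 - 10 = -3 - 10 = -13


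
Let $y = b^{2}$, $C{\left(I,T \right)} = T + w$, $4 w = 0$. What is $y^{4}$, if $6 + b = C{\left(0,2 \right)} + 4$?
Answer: $0$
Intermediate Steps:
$w = 0$ ($w = \frac{1}{4} \cdot 0 = 0$)
$C{\left(I,T \right)} = T$ ($C{\left(I,T \right)} = T + 0 = T$)
$b = 0$ ($b = -6 + \left(2 + 4\right) = -6 + 6 = 0$)
$y = 0$ ($y = 0^{2} = 0$)
$y^{4} = 0^{4} = 0$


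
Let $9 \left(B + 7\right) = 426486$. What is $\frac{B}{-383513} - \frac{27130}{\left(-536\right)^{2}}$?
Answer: $- \frac{36025331903}{165272626272} \approx -0.21798$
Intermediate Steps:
$B = \frac{142141}{3}$ ($B = -7 + \frac{1}{9} \cdot 426486 = -7 + \frac{142162}{3} = \frac{142141}{3} \approx 47380.0$)
$\frac{B}{-383513} - \frac{27130}{\left(-536\right)^{2}} = \frac{142141}{3 \left(-383513\right)} - \frac{27130}{\left(-536\right)^{2}} = \frac{142141}{3} \left(- \frac{1}{383513}\right) - \frac{27130}{287296} = - \frac{142141}{1150539} - \frac{13565}{143648} = - \frac{36025331903}{165272626272}$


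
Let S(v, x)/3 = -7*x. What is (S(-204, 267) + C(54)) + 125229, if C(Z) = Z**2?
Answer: 122538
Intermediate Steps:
S(v, x) = -21*x (S(v, x) = 3*(-7*x) = -21*x)
(S(-204, 267) + C(54)) + 125229 = (-21*267 + 54**2) + 125229 = (-5607 + 2916) + 125229 = -2691 + 125229 = 122538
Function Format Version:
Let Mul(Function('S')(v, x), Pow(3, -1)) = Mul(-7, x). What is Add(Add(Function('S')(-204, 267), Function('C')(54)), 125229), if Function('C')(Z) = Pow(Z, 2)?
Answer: 122538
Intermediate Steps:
Function('S')(v, x) = Mul(-21, x) (Function('S')(v, x) = Mul(3, Mul(-7, x)) = Mul(-21, x))
Add(Add(Function('S')(-204, 267), Function('C')(54)), 125229) = Add(Add(Mul(-21, 267), Pow(54, 2)), 125229) = Add(Add(-5607, 2916), 125229) = Add(-2691, 125229) = 122538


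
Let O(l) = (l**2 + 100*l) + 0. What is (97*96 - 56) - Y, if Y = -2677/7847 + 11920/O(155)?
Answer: 574157086397/62030535 ≈ 9256.0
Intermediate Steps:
O(l) = l**2 + 100*l
Y = -2454437/62030535 (Y = -2677/7847 + 11920/((155*(100 + 155))) = -2677*1/7847 + 11920/((155*255)) = -2677/7847 + 11920/39525 = -2677/7847 + 11920*(1/39525) = -2677/7847 + 2384/7905 = -2454437/62030535 ≈ -0.039568)
(97*96 - 56) - Y = (97*96 - 56) - 1*(-2454437/62030535) = (9312 - 56) + 2454437/62030535 = 9256 + 2454437/62030535 = 574157086397/62030535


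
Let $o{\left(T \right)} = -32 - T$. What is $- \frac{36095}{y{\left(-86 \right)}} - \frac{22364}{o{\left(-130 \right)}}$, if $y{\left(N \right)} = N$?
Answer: $\frac{807003}{4214} \approx 191.51$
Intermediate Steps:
$- \frac{36095}{y{\left(-86 \right)}} - \frac{22364}{o{\left(-130 \right)}} = - \frac{36095}{-86} - \frac{22364}{-32 - -130} = \left(-36095\right) \left(- \frac{1}{86}\right) - \frac{22364}{-32 + 130} = \frac{36095}{86} - \frac{22364}{98} = \frac{36095}{86} - \frac{11182}{49} = \frac{807003}{4214}$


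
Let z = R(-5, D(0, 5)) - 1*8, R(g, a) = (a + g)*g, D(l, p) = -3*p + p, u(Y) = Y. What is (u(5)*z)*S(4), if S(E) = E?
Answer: 1340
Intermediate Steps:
D(l, p) = -2*p
R(g, a) = g*(a + g)
z = 67 (z = -5*(-2*5 - 5) - 1*8 = -5*(-10 - 5) - 8 = -5*(-15) - 8 = 75 - 8 = 67)
(u(5)*z)*S(4) = (5*67)*4 = 335*4 = 1340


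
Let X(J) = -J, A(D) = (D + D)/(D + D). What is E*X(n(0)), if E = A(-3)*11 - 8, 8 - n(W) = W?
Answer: -24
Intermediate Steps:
A(D) = 1 (A(D) = (2*D)/((2*D)) = (2*D)*(1/(2*D)) = 1)
n(W) = 8 - W
E = 3 (E = 1*11 - 8 = 11 - 8 = 3)
E*X(n(0)) = 3*(-(8 - 1*0)) = 3*(-(8 + 0)) = 3*(-1*8) = 3*(-8) = -24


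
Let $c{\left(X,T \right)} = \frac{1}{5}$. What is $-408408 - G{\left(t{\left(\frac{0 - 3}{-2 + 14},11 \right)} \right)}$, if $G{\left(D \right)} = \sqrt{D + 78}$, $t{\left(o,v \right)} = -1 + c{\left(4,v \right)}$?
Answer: $-408408 - \frac{\sqrt{1930}}{5} \approx -4.0842 \cdot 10^{5}$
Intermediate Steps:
$c{\left(X,T \right)} = \frac{1}{5}$
$t{\left(o,v \right)} = - \frac{4}{5}$ ($t{\left(o,v \right)} = -1 + \frac{1}{5} = - \frac{4}{5}$)
$G{\left(D \right)} = \sqrt{78 + D}$
$-408408 - G{\left(t{\left(\frac{0 - 3}{-2 + 14},11 \right)} \right)} = -408408 - \sqrt{78 - \frac{4}{5}} = -408408 - \sqrt{\frac{386}{5}} = -408408 - \frac{\sqrt{1930}}{5}$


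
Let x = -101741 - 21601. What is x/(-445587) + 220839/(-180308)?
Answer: -25387812719/26780966932 ≈ -0.94798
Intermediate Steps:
x = -123342
x/(-445587) + 220839/(-180308) = -123342/(-445587) + 220839/(-180308) = -123342*(-1/445587) + 220839*(-1/180308) = 41114/148529 - 220839/180308 = -25387812719/26780966932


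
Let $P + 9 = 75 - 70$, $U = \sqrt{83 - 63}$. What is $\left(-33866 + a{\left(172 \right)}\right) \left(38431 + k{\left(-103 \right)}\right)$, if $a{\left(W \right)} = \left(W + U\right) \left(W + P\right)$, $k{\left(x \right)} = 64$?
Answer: $-191320150 + 12934320 \sqrt{5} \approx -1.624 \cdot 10^{8}$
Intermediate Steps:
$U = 2 \sqrt{5}$ ($U = \sqrt{20} = 2 \sqrt{5} \approx 4.4721$)
$P = -4$ ($P = -9 + \left(75 - 70\right) = -9 + 5 = -4$)
$a{\left(W \right)} = \left(-4 + W\right) \left(W + 2 \sqrt{5}\right)$ ($a{\left(W \right)} = \left(W + 2 \sqrt{5}\right) \left(W - 4\right) = \left(W + 2 \sqrt{5}\right) \left(-4 + W\right) = \left(-4 + W\right) \left(W + 2 \sqrt{5}\right)$)
$\left(-33866 + a{\left(172 \right)}\right) \left(38431 + k{\left(-103 \right)}\right) = \left(-33866 + \left(172^{2} - 8 \sqrt{5} - 688 + 2 \cdot 172 \sqrt{5}\right)\right) \left(38431 + 64\right) = \left(-33866 + \left(29584 - 8 \sqrt{5} - 688 + 344 \sqrt{5}\right)\right) 38495 = \left(-33866 + \left(28896 + 336 \sqrt{5}\right)\right) 38495 = \left(-4970 + 336 \sqrt{5}\right) 38495 = -191320150 + 12934320 \sqrt{5}$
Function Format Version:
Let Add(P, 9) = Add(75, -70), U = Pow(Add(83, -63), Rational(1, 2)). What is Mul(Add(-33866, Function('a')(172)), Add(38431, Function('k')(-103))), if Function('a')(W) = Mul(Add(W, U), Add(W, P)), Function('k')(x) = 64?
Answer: Add(-191320150, Mul(12934320, Pow(5, Rational(1, 2)))) ≈ -1.6240e+8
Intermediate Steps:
U = Mul(2, Pow(5, Rational(1, 2))) (U = Pow(20, Rational(1, 2)) = Mul(2, Pow(5, Rational(1, 2))) ≈ 4.4721)
P = -4 (P = Add(-9, Add(75, -70)) = Add(-9, 5) = -4)
Function('a')(W) = Mul(Add(-4, W), Add(W, Mul(2, Pow(5, Rational(1, 2))))) (Function('a')(W) = Mul(Add(W, Mul(2, Pow(5, Rational(1, 2)))), Add(W, -4)) = Mul(Add(W, Mul(2, Pow(5, Rational(1, 2)))), Add(-4, W)) = Mul(Add(-4, W), Add(W, Mul(2, Pow(5, Rational(1, 2))))))
Mul(Add(-33866, Function('a')(172)), Add(38431, Function('k')(-103))) = Mul(Add(-33866, Add(Pow(172, 2), Mul(-8, Pow(5, Rational(1, 2))), Mul(-4, 172), Mul(2, 172, Pow(5, Rational(1, 2))))), Add(38431, 64)) = Mul(Add(-33866, Add(29584, Mul(-8, Pow(5, Rational(1, 2))), -688, Mul(344, Pow(5, Rational(1, 2))))), 38495) = Mul(Add(-33866, Add(28896, Mul(336, Pow(5, Rational(1, 2))))), 38495) = Mul(Add(-4970, Mul(336, Pow(5, Rational(1, 2)))), 38495) = Add(-191320150, Mul(12934320, Pow(5, Rational(1, 2))))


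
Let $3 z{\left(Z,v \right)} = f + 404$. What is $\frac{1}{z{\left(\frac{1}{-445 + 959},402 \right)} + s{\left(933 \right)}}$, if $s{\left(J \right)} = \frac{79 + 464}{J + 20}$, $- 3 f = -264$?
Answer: $\frac{953}{156835} \approx 0.0060764$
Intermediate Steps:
$f = 88$ ($f = \left(- \frac{1}{3}\right) \left(-264\right) = 88$)
$z{\left(Z,v \right)} = 164$ ($z{\left(Z,v \right)} = \frac{88 + 404}{3} = \frac{1}{3} \cdot 492 = 164$)
$s{\left(J \right)} = \frac{543}{20 + J}$
$\frac{1}{z{\left(\frac{1}{-445 + 959},402 \right)} + s{\left(933 \right)}} = \frac{1}{164 + \frac{543}{20 + 933}} = \frac{1}{164 + \frac{543}{953}} = \frac{1}{\frac{156835}{953}} = \frac{953}{156835}$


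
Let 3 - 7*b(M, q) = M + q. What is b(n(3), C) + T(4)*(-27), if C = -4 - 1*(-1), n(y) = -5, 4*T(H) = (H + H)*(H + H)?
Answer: -3013/7 ≈ -430.43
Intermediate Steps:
T(H) = H**2 (T(H) = ((H + H)*(H + H))/4 = ((2*H)*(2*H))/4 = (4*H**2)/4 = H**2)
C = -3 (C = -4 + 1 = -3)
b(M, q) = 3/7 - M/7 - q/7 (b(M, q) = 3/7 - (M + q)/7 = 3/7 + (-M/7 - q/7) = 3/7 - M/7 - q/7)
b(n(3), C) + T(4)*(-27) = (3/7 - 1/7*(-5) - 1/7*(-3)) + 4**2*(-27) = (3/7 + 5/7 + 3/7) + 16*(-27) = 11/7 - 432 = -3013/7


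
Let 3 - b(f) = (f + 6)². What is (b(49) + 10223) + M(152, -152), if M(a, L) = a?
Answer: 7353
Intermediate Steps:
b(f) = 3 - (6 + f)² (b(f) = 3 - (f + 6)² = 3 - (6 + f)²)
(b(49) + 10223) + M(152, -152) = ((3 - (6 + 49)²) + 10223) + 152 = ((3 - 1*55²) + 10223) + 152 = ((3 - 1*3025) + 10223) + 152 = ((3 - 3025) + 10223) + 152 = (-3022 + 10223) + 152 = 7201 + 152 = 7353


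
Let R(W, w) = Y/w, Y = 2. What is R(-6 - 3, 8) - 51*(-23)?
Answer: 4693/4 ≈ 1173.3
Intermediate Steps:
R(W, w) = 2/w
R(-6 - 3, 8) - 51*(-23) = 2/8 - 51*(-23) = 2*(⅛) + 1173 = ¼ + 1173 = 4693/4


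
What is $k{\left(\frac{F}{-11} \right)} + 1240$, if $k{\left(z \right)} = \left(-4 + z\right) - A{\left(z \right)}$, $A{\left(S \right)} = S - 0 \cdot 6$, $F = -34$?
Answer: $1236$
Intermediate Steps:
$A{\left(S \right)} = S$ ($A{\left(S \right)} = S - 0 = S + 0 = S$)
$k{\left(z \right)} = -4$ ($k{\left(z \right)} = \left(-4 + z\right) - z = -4$)
$k{\left(\frac{F}{-11} \right)} + 1240 = -4 + 1240 = 1236$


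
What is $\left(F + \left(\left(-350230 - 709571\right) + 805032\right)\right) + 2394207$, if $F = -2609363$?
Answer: $-469925$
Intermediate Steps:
$\left(F + \left(\left(-350230 - 709571\right) + 805032\right)\right) + 2394207 = \left(-2609363 + \left(\left(-350230 - 709571\right) + 805032\right)\right) + 2394207 = \left(-2609363 + \left(-1059801 + 805032\right)\right) + 2394207 = \left(-2609363 - 254769\right) + 2394207 = -2864132 + 2394207 = -469925$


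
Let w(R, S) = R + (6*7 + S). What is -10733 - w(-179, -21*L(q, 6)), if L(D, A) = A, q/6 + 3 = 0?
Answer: -10470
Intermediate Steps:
q = -18 (q = -18 + 6*0 = -18 + 0 = -18)
w(R, S) = 42 + R + S (w(R, S) = R + (42 + S) = 42 + R + S)
-10733 - w(-179, -21*L(q, 6)) = -10733 - (42 - 179 - 21*6) = -10733 - (42 - 179 - 126) = -10733 - 1*(-263) = -10733 + 263 = -10470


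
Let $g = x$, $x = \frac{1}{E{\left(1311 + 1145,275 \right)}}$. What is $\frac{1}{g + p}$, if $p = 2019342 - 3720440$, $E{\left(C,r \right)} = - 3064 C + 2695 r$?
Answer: $- \frac{6784059}{11540349196783} \approx -5.8786 \cdot 10^{-7}$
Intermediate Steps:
$p = -1701098$
$x = - \frac{1}{6784059}$ ($x = \frac{1}{- 3064 \left(1311 + 1145\right) + 2695 \cdot 275} = \frac{1}{\left(-3064\right) 2456 + 741125} = \frac{1}{-7525184 + 741125} = \frac{1}{-6784059} = - \frac{1}{6784059} \approx -1.474 \cdot 10^{-7}$)
$g = - \frac{1}{6784059} \approx -1.474 \cdot 10^{-7}$
$\frac{1}{g + p} = \frac{1}{- \frac{1}{6784059} - 1701098} = \frac{1}{- \frac{11540349196783}{6784059}} = - \frac{6784059}{11540349196783}$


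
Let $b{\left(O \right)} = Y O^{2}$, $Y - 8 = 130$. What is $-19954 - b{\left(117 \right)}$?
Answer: $-1909036$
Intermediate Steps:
$Y = 138$ ($Y = 8 + 130 = 138$)
$b{\left(O \right)} = 138 O^{2}$
$-19954 - b{\left(117 \right)} = -19954 - 138 \cdot 117^{2} = -19954 - 138 \cdot 13689 = -19954 - 1889082 = -1909036$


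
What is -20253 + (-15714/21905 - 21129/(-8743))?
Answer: -3878436256752/191515415 ≈ -20251.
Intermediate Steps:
-20253 + (-15714/21905 - 21129/(-8743)) = -20253 + (-15714*1/21905 - 21129*(-1/8743)) = -20253 + (-15714/21905 + 21129/8743) = -20253 + 325443243/191515415 = -3878436256752/191515415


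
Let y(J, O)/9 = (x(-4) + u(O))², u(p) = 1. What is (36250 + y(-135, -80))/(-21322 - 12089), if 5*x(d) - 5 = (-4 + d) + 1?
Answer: -906331/835275 ≈ -1.0851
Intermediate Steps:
x(d) = ⅖ + d/5 (x(d) = 1 + ((-4 + d) + 1)/5 = 1 + (-3 + d)/5 = 1 + (-⅗ + d/5) = ⅖ + d/5)
y(J, O) = 81/25 (y(J, O) = 9*((⅖ + (⅕)*(-4)) + 1)² = 9*((⅖ - ⅘) + 1)² = 9*(-⅖ + 1)² = 9*(⅗)² = 9*(9/25) = 81/25)
(36250 + y(-135, -80))/(-21322 - 12089) = (36250 + 81/25)/(-21322 - 12089) = (906331/25)/(-33411) = (906331/25)*(-1/33411) = -906331/835275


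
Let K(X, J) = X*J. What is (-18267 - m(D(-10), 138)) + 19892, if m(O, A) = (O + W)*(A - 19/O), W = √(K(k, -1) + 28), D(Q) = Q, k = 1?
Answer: 3024 - 4197*√3/10 ≈ 2297.1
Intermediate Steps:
K(X, J) = J*X
W = 3*√3 (W = √(-1*1 + 28) = √(-1 + 28) = √27 = 3*√3 ≈ 5.1962)
m(O, A) = (A - 19/O)*(O + 3*√3) (m(O, A) = (O + 3*√3)*(A - 19/O) = (A - 19/O)*(O + 3*√3))
(-18267 - m(D(-10), 138)) + 19892 = (-18267 - (-19 + 138*(-10) - 57*√3/(-10) + 3*138*√3)) + 19892 = (-18267 - (-19 - 1380 - 57*√3*(-⅒) + 414*√3)) + 19892 = (-18267 - (-19 - 1380 + 57*√3/10 + 414*√3)) + 19892 = (-18267 - (-1399 + 4197*√3/10)) + 19892 = (-18267 + (1399 - 4197*√3/10)) + 19892 = (-16868 - 4197*√3/10) + 19892 = 3024 - 4197*√3/10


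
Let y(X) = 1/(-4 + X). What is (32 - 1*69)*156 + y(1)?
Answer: -17317/3 ≈ -5772.3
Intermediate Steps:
(32 - 1*69)*156 + y(1) = (32 - 1*69)*156 + 1/(-4 + 1) = (32 - 69)*156 + 1/(-3) = -37*156 - ⅓ = -5772 - ⅓ = -17317/3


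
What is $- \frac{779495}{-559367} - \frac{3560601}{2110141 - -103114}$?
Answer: $- \frac{24223772122}{112547437235} \approx -0.21523$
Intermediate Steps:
$- \frac{779495}{-559367} - \frac{3560601}{2110141 - -103114} = \left(-779495\right) \left(- \frac{1}{559367}\right) - \frac{3560601}{2110141 + 103114} = \frac{779495}{559367} - \frac{3560601}{2213255} = \frac{779495}{559367} - \frac{323691}{201205} = - \frac{24223772122}{112547437235}$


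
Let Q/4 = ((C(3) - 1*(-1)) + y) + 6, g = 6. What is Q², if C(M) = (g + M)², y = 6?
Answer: 141376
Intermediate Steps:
C(M) = (6 + M)²
Q = 376 (Q = 4*((((6 + 3)² - 1*(-1)) + 6) + 6) = 4*(((9² + 1) + 6) + 6) = 4*(((81 + 1) + 6) + 6) = 4*((82 + 6) + 6) = 4*(88 + 6) = 4*94 = 376)
Q² = 376² = 141376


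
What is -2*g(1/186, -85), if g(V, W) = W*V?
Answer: 85/93 ≈ 0.91398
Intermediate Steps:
g(V, W) = V*W
-2*g(1/186, -85) = -2*(-85)/186 = -(-85)/93 = -2*(-85/186) = 85/93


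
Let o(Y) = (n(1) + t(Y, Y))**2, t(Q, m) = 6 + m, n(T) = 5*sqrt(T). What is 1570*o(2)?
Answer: 265330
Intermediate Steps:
o(Y) = (11 + Y)**2 (o(Y) = (5*sqrt(1) + (6 + Y))**2 = (5*1 + (6 + Y))**2 = (5 + (6 + Y))**2 = (11 + Y)**2)
1570*o(2) = 1570*(11 + 2)**2 = 1570*13**2 = 1570*169 = 265330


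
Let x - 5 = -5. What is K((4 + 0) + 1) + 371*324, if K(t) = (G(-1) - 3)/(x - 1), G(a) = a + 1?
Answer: 120207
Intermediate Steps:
x = 0 (x = 5 - 5 = 0)
G(a) = 1 + a
K(t) = 3 (K(t) = ((1 - 1) - 3)/(0 - 1) = (0 - 3)/(-1) = -3*(-1) = 3)
K((4 + 0) + 1) + 371*324 = 3 + 371*324 = 3 + 120204 = 120207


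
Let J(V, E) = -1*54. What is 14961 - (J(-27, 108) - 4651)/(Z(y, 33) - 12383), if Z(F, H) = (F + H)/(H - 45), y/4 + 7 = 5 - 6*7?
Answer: 2220948873/148453 ≈ 14961.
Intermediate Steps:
y = -176 (y = -28 + 4*(5 - 6*7) = -28 + 4*(5 - 42) = -28 + 4*(-37) = -28 - 148 = -176)
J(V, E) = -54
Z(F, H) = (F + H)/(-45 + H)
14961 - (J(-27, 108) - 4651)/(Z(y, 33) - 12383) = 14961 - (-54 - 4651)/((-176 + 33)/(-45 + 33) - 12383) = 14961 - (-4705)/(-143/(-12) - 12383) = 14961 - (-4705)/(-1/12*(-143) - 12383) = 14961 - (-4705)/(143/12 - 12383) = 14961 - (-4705)/(-148453/12) = 14961 - (-4705)*(-12)/148453 = 14961 - 1*56460/148453 = 14961 - 56460/148453 = 2220948873/148453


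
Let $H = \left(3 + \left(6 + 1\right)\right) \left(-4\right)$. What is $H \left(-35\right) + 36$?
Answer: $1436$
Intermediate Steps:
$H = -40$ ($H = \left(3 + 7\right) \left(-4\right) = 10 \left(-4\right) = -40$)
$H \left(-35\right) + 36 = \left(-40\right) \left(-35\right) + 36 = 1400 + 36 = 1436$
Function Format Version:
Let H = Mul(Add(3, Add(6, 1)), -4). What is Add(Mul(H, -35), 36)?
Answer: 1436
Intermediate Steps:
H = -40 (H = Mul(Add(3, 7), -4) = Mul(10, -4) = -40)
Add(Mul(H, -35), 36) = Add(Mul(-40, -35), 36) = Add(1400, 36) = 1436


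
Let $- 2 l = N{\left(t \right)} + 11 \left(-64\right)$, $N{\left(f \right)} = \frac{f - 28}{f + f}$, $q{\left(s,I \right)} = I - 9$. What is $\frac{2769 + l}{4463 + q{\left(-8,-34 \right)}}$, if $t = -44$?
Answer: $\frac{5281}{7480} \approx 0.70602$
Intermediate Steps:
$q{\left(s,I \right)} = -9 + I$ ($q{\left(s,I \right)} = I - 9 = -9 + I$)
$N{\left(f \right)} = \frac{-28 + f}{2 f}$
$l = \frac{7735}{22}$ ($l = - \frac{\frac{-28 - 44}{2 \left(-44\right)} + 11 \left(-64\right)}{2} = - \frac{\frac{1}{2} \left(- \frac{1}{44}\right) \left(-72\right) - 704}{2} = - \frac{\frac{9}{11} - 704}{2} = \left(- \frac{1}{2}\right) \left(- \frac{7735}{11}\right) = \frac{7735}{22} \approx 351.59$)
$\frac{2769 + l}{4463 + q{\left(-8,-34 \right)}} = \frac{2769 + \frac{7735}{22}}{4463 - 43} = \frac{68653}{22 \left(4463 - 43\right)} = \frac{68653}{22 \cdot 4420} = \frac{68653}{22} \cdot \frac{1}{4420} = \frac{5281}{7480}$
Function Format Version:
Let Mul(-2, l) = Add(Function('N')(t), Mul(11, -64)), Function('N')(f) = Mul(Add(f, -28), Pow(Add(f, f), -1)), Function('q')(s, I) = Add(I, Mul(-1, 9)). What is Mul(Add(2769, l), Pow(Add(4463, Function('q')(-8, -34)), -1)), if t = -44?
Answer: Rational(5281, 7480) ≈ 0.70602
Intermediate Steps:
Function('q')(s, I) = Add(-9, I) (Function('q')(s, I) = Add(I, -9) = Add(-9, I))
Function('N')(f) = Mul(Rational(1, 2), Pow(f, -1), Add(-28, f)) (Function('N')(f) = Mul(Add(-28, f), Pow(Mul(2, f), -1)) = Mul(Add(-28, f), Mul(Rational(1, 2), Pow(f, -1))) = Mul(Rational(1, 2), Pow(f, -1), Add(-28, f)))
l = Rational(7735, 22) (l = Mul(Rational(-1, 2), Add(Mul(Rational(1, 2), Pow(-44, -1), Add(-28, -44)), Mul(11, -64))) = Mul(Rational(-1, 2), Add(Mul(Rational(1, 2), Rational(-1, 44), -72), -704)) = Mul(Rational(-1, 2), Add(Rational(9, 11), -704)) = Mul(Rational(-1, 2), Rational(-7735, 11)) = Rational(7735, 22) ≈ 351.59)
Mul(Add(2769, l), Pow(Add(4463, Function('q')(-8, -34)), -1)) = Mul(Add(2769, Rational(7735, 22)), Pow(Add(4463, Add(-9, -34)), -1)) = Mul(Rational(68653, 22), Pow(Add(4463, -43), -1)) = Mul(Rational(68653, 22), Pow(4420, -1)) = Mul(Rational(68653, 22), Rational(1, 4420)) = Rational(5281, 7480)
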